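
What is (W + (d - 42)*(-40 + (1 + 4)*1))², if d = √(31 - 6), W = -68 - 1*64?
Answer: 1352569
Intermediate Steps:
W = -132 (W = -68 - 64 = -132)
d = 5 (d = √25 = 5)
(W + (d - 42)*(-40 + (1 + 4)*1))² = (-132 + (5 - 42)*(-40 + (1 + 4)*1))² = (-132 - 37*(-40 + 5*1))² = (-132 - 37*(-40 + 5))² = (-132 - 37*(-35))² = (-132 + 1295)² = 1163² = 1352569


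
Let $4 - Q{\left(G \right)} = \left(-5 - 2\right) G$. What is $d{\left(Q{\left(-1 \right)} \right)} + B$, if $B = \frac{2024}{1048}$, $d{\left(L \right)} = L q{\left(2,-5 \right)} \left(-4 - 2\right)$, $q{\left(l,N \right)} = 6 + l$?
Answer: $\frac{19117}{131} \approx 145.93$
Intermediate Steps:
$Q{\left(G \right)} = 4 + 7 G$ ($Q{\left(G \right)} = 4 - \left(-5 - 2\right) G = 4 - - 7 G = 4 + 7 G$)
$d{\left(L \right)} = - 48 L$ ($d{\left(L \right)} = L \left(6 + 2\right) \left(-4 - 2\right) = L 8 \left(-6\right) = 8 L \left(-6\right) = - 48 L$)
$B = \frac{253}{131}$ ($B = 2024 \cdot \frac{1}{1048} = \frac{253}{131} \approx 1.9313$)
$d{\left(Q{\left(-1 \right)} \right)} + B = - 48 \left(4 + 7 \left(-1\right)\right) + \frac{253}{131} = - 48 \left(4 - 7\right) + \frac{253}{131} = \left(-48\right) \left(-3\right) + \frac{253}{131} = 144 + \frac{253}{131} = \frac{19117}{131}$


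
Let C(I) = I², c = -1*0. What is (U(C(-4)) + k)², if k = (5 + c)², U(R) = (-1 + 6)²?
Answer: 2500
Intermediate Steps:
c = 0
U(R) = 25 (U(R) = 5² = 25)
k = 25 (k = (5 + 0)² = 5² = 25)
(U(C(-4)) + k)² = (25 + 25)² = 50² = 2500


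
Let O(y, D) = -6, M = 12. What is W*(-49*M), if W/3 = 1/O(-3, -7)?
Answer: 294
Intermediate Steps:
W = -½ (W = 3/(-6) = 3*(-⅙) = -½ ≈ -0.50000)
W*(-49*M) = -(-49)*12/2 = -½*(-588) = 294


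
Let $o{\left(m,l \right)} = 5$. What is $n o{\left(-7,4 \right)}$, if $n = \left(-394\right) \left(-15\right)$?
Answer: $29550$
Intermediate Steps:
$n = 5910$
$n o{\left(-7,4 \right)} = 5910 \cdot 5 = 29550$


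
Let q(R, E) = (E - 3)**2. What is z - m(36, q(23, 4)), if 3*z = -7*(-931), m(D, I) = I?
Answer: 6514/3 ≈ 2171.3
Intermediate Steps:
q(R, E) = (-3 + E)**2
z = 6517/3 (z = (-7*(-931))/3 = (1/3)*6517 = 6517/3 ≈ 2172.3)
z - m(36, q(23, 4)) = 6517/3 - (-3 + 4)**2 = 6517/3 - 1*1**2 = 6517/3 - 1*1 = 6517/3 - 1 = 6514/3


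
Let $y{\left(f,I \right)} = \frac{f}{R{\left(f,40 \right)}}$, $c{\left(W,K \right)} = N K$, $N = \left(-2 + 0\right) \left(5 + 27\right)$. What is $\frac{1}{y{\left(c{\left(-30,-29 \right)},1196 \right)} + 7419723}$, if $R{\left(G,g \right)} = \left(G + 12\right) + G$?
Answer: $\frac{931}{6907762577} \approx 1.3478 \cdot 10^{-7}$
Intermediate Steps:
$R{\left(G,g \right)} = 12 + 2 G$ ($R{\left(G,g \right)} = \left(12 + G\right) + G = 12 + 2 G$)
$N = -64$ ($N = \left(-2\right) 32 = -64$)
$c{\left(W,K \right)} = - 64 K$
$y{\left(f,I \right)} = \frac{f}{12 + 2 f}$
$\frac{1}{y{\left(c{\left(-30,-29 \right)},1196 \right)} + 7419723} = \frac{1}{\frac{\left(-64\right) \left(-29\right)}{2 \left(6 - -1856\right)} + 7419723} = \frac{1}{\frac{1}{2} \cdot 1856 \frac{1}{6 + 1856} + 7419723} = \frac{1}{\frac{1}{2} \cdot 1856 \cdot \frac{1}{1862} + 7419723} = \frac{1}{\frac{464}{931} + 7419723} = \frac{1}{\frac{6907762577}{931}} = \frac{931}{6907762577}$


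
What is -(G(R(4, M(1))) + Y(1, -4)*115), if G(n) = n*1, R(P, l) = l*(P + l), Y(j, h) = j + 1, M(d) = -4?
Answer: -230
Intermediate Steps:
Y(j, h) = 1 + j
G(n) = n
-(G(R(4, M(1))) + Y(1, -4)*115) = -(-4*(4 - 4) + (1 + 1)*115) = -(-4*0 + 2*115) = -(0 + 230) = -1*230 = -230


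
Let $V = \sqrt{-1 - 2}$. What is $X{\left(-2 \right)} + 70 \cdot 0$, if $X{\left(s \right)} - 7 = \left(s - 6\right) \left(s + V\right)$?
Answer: $23 - 8 i \sqrt{3} \approx 23.0 - 13.856 i$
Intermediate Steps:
$V = i \sqrt{3}$ ($V = \sqrt{-3} = i \sqrt{3} \approx 1.732 i$)
$X{\left(s \right)} = 7 + \left(-6 + s\right) \left(s + i \sqrt{3}\right)$ ($X{\left(s \right)} = 7 + \left(s - 6\right) \left(s + i \sqrt{3}\right) = 7 + \left(-6 + s\right) \left(s + i \sqrt{3}\right)$)
$X{\left(-2 \right)} + 70 \cdot 0 = \left(7 + \left(-2\right)^{2} - -12 - 6 i \sqrt{3} + i \left(-2\right) \sqrt{3}\right) + 70 \cdot 0 = \left(7 + 4 + 12 - 6 i \sqrt{3} - 2 i \sqrt{3}\right) + 0 = \left(23 - 8 i \sqrt{3}\right) + 0 = 23 - 8 i \sqrt{3}$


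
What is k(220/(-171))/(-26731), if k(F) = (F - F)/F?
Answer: 0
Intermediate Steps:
k(F) = 0 (k(F) = 0/F = 0)
k(220/(-171))/(-26731) = 0/(-26731) = 0*(-1/26731) = 0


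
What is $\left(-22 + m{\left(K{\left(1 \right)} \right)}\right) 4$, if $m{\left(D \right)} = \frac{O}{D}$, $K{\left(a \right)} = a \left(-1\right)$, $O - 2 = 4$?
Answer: $-112$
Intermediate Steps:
$O = 6$ ($O = 2 + 4 = 6$)
$K{\left(a \right)} = - a$
$m{\left(D \right)} = \frac{6}{D}$
$\left(-22 + m{\left(K{\left(1 \right)} \right)}\right) 4 = \left(-22 + \frac{6}{\left(-1\right) 1}\right) 4 = \left(-22 + \frac{6}{-1}\right) 4 = \left(-22 + 6 \left(-1\right)\right) 4 = \left(-22 - 6\right) 4 = \left(-28\right) 4 = -112$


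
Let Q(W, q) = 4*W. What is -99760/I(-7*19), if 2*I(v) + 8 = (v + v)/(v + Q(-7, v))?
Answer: 2294480/73 ≈ 31431.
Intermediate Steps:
I(v) = -4 + v/(-28 + v) (I(v) = -4 + ((v + v)/(v + 4*(-7)))/2 = -4 + ((2*v)/(v - 28))/2 = -4 + ((2*v)/(-28 + v))/2 = -4 + (2*v/(-28 + v))/2 = -4 + v/(-28 + v))
-99760/I(-7*19) = -99760*(-28 - 7*19)/(112 - (-21)*19) = -99760*(-28 - 133)/(112 - 3*(-133)) = -99760*(-161/(112 + 399)) = -99760/((-1/161*511)) = -99760/(-73/23) = -99760*(-23/73) = 2294480/73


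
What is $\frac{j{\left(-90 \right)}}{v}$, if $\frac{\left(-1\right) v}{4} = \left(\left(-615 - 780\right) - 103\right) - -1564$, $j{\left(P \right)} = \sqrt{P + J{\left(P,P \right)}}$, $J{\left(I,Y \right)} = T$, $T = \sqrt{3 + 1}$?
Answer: $- \frac{i \sqrt{22}}{132} \approx - 0.035533 i$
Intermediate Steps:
$T = 2$ ($T = \sqrt{4} = 2$)
$J{\left(I,Y \right)} = 2$
$j{\left(P \right)} = \sqrt{2 + P}$ ($j{\left(P \right)} = \sqrt{P + 2} = \sqrt{2 + P}$)
$v = -264$ ($v = - 4 \left(\left(\left(-615 - 780\right) - 103\right) - -1564\right) = - 4 \left(\left(-1395 - 103\right) + 1564\right) = - 4 \left(-1498 + 1564\right) = \left(-4\right) 66 = -264$)
$\frac{j{\left(-90 \right)}}{v} = \frac{\sqrt{2 - 90}}{-264} = \sqrt{-88} \left(- \frac{1}{264}\right) = 2 i \sqrt{22} \left(- \frac{1}{264}\right) = - \frac{i \sqrt{22}}{132}$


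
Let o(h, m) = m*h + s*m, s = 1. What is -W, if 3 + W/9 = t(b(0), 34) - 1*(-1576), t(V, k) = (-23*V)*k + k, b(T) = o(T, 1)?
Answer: -7425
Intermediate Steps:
o(h, m) = m + h*m (o(h, m) = m*h + 1*m = h*m + m = m + h*m)
b(T) = 1 + T (b(T) = 1*(1 + T) = 1 + T)
t(V, k) = k - 23*V*k (t(V, k) = -23*V*k + k = k - 23*V*k)
W = 7425 (W = -27 + 9*(34*(1 - 23*(1 + 0)) - 1*(-1576)) = -27 + 9*(34*(1 - 23*1) + 1576) = -27 + 9*(34*(1 - 23) + 1576) = -27 + 9*(34*(-22) + 1576) = -27 + 9*(-748 + 1576) = -27 + 9*828 = -27 + 7452 = 7425)
-W = -1*7425 = -7425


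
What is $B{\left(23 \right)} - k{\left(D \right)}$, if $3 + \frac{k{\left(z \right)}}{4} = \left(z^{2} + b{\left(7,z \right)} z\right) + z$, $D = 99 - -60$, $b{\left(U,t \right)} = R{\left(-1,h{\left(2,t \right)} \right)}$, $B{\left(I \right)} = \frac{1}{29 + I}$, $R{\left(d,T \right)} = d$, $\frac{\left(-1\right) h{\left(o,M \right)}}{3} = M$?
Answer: $- \frac{5257823}{52} \approx -1.0111 \cdot 10^{5}$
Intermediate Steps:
$h{\left(o,M \right)} = - 3 M$
$b{\left(U,t \right)} = -1$
$D = 159$ ($D = 99 + 60 = 159$)
$k{\left(z \right)} = -12 + 4 z^{2}$ ($k{\left(z \right)} = -12 + 4 \left(\left(z^{2} - z\right) + z\right) = -12 + 4 z^{2}$)
$B{\left(23 \right)} - k{\left(D \right)} = \frac{1}{29 + 23} - \left(-12 + 4 \cdot 159^{2}\right) = \frac{1}{52} - \left(-12 + 4 \cdot 25281\right) = \frac{1}{52} - \left(-12 + 101124\right) = \frac{1}{52} - 101112 = - \frac{5257823}{52}$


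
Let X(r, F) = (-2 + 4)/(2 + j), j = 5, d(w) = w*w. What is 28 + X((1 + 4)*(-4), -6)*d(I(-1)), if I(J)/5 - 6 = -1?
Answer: 1446/7 ≈ 206.57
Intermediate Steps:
I(J) = 25 (I(J) = 30 + 5*(-1) = 30 - 5 = 25)
d(w) = w²
X(r, F) = 2/7 (X(r, F) = (-2 + 4)/(2 + 5) = 2/7)
28 + X((1 + 4)*(-4), -6)*d(I(-1)) = 28 + (2/7)*25² = 28 + (2/7)*625 = 28 + 1250/7 = 1446/7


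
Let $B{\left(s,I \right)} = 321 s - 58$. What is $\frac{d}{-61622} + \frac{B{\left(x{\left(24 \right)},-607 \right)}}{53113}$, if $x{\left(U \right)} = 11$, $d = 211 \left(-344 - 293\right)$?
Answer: $\frac{7352772197}{3272929286} \approx 2.2465$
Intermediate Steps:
$d = -134407$ ($d = 211 \left(-637\right) = -134407$)
$B{\left(s,I \right)} = -58 + 321 s$
$\frac{d}{-61622} + \frac{B{\left(x{\left(24 \right)},-607 \right)}}{53113} = - \frac{134407}{-61622} + \frac{-58 + 321 \cdot 11}{53113} = \left(-134407\right) \left(- \frac{1}{61622}\right) + \left(-58 + 3531\right) \frac{1}{53113} = \frac{134407}{61622} + 3473 \cdot \frac{1}{53113} = \frac{134407}{61622} + \frac{3473}{53113} = \frac{7352772197}{3272929286}$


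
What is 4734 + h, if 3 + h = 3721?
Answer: 8452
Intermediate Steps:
h = 3718 (h = -3 + 3721 = 3718)
4734 + h = 4734 + 3718 = 8452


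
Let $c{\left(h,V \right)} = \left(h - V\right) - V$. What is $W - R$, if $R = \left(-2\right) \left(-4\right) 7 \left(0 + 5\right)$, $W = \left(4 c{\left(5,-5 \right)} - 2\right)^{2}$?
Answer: $3084$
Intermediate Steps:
$c{\left(h,V \right)} = h - 2 V$
$W = 3364$ ($W = \left(4 \left(5 - -10\right) - 2\right)^{2} = \left(4 \left(5 + 10\right) - 2\right)^{2} = \left(4 \cdot 15 - 2\right)^{2} = \left(60 - 2\right)^{2} = 58^{2} = 3364$)
$R = 280$ ($R = 8 \cdot 7 \cdot 5 = 8 \cdot 35 = 280$)
$W - R = 3364 - 280 = 3084$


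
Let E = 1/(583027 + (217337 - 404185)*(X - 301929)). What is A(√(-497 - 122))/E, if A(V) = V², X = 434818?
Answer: 15369436263055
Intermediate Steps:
E = -1/24829460845 (E = 1/(583027 + (217337 - 404185)*(434818 - 301929)) = 1/(583027 - 186848*132889) = 1/(583027 - 24830043872) = 1/(-24829460845) = -1/24829460845 ≈ -4.0275e-11)
A(√(-497 - 122))/E = (√(-497 - 122))²/(-1/24829460845) = (√(-619))²*(-24829460845) = (I*√619)²*(-24829460845) = -619*(-24829460845) = 15369436263055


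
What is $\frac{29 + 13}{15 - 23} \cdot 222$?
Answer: $- \frac{2331}{2} \approx -1165.5$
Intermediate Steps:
$\frac{29 + 13}{15 - 23} \cdot 222 = \frac{42}{-8} \cdot 222 = 42 \left(- \frac{1}{8}\right) 222 = \left(- \frac{21}{4}\right) 222 = - \frac{2331}{2}$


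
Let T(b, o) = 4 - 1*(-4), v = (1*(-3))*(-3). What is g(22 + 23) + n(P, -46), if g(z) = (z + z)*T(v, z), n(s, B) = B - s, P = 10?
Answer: 664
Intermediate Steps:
v = 9 (v = -3*(-3) = 9)
T(b, o) = 8 (T(b, o) = 4 + 4 = 8)
g(z) = 16*z (g(z) = (z + z)*8 = (2*z)*8 = 16*z)
g(22 + 23) + n(P, -46) = 16*(22 + 23) + (-46 - 1*10) = 16*45 + (-46 - 10) = 720 - 56 = 664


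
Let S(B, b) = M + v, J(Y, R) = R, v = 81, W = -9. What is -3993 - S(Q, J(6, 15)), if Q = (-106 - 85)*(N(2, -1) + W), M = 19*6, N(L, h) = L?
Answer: -4188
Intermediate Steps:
M = 114
Q = 1337 (Q = (-106 - 85)*(2 - 9) = -191*(-7) = 1337)
S(B, b) = 195 (S(B, b) = 114 + 81 = 195)
-3993 - S(Q, J(6, 15)) = -3993 - 1*195 = -3993 - 195 = -4188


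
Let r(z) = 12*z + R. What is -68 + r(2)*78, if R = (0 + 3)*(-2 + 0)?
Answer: 1336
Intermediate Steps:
R = -6 (R = 3*(-2) = -6)
r(z) = -6 + 12*z (r(z) = 12*z - 6 = -6 + 12*z)
-68 + r(2)*78 = -68 + (-6 + 12*2)*78 = -68 + (-6 + 24)*78 = -68 + 18*78 = -68 + 1404 = 1336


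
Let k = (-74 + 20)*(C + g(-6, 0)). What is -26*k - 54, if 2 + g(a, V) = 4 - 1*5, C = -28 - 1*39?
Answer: -98334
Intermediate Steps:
C = -67 (C = -28 - 39 = -67)
g(a, V) = -3 (g(a, V) = -2 + (4 - 1*5) = -2 + (4 - 5) = -2 - 1 = -3)
k = 3780 (k = (-74 + 20)*(-67 - 3) = -54*(-70) = 3780)
-26*k - 54 = -26*3780 - 54 = -98280 - 54 = -98334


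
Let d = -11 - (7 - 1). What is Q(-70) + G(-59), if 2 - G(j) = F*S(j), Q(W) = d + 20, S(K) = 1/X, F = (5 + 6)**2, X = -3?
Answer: 136/3 ≈ 45.333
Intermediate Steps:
F = 121 (F = 11**2 = 121)
d = -17 (d = -11 - 1*6 = -11 - 6 = -17)
S(K) = -1/3 (S(K) = 1/(-3) = -1/3)
Q(W) = 3 (Q(W) = -17 + 20 = 3)
G(j) = 127/3 (G(j) = 2 - 121*(-1)/3 = 2 - 1*(-121/3) = 2 + 121/3 = 127/3)
Q(-70) + G(-59) = 3 + 127/3 = 136/3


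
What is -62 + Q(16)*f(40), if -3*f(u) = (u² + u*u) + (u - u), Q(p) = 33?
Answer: -35262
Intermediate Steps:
f(u) = -2*u²/3 (f(u) = -((u² + u*u) + (u - u))/3 = -((u² + u²) + 0)/3 = -(2*u² + 0)/3 = -2*u²/3)
-62 + Q(16)*f(40) = -62 + 33*(-⅔*40²) = -62 + 33*(-⅔*1600) = -62 + 33*(-3200/3) = -62 - 35200 = -35262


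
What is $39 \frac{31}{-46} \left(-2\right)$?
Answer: $\frac{1209}{23} \approx 52.565$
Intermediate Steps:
$39 \frac{31}{-46} \left(-2\right) = 39 \cdot 31 \left(- \frac{1}{46}\right) \left(-2\right) = 39 \left(- \frac{31}{46}\right) \left(-2\right) = \left(- \frac{1209}{46}\right) \left(-2\right) = \frac{1209}{23}$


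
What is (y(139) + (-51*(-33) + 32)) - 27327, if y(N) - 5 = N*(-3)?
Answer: -26024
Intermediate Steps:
y(N) = 5 - 3*N (y(N) = 5 + N*(-3) = 5 - 3*N)
(y(139) + (-51*(-33) + 32)) - 27327 = ((5 - 3*139) + (-51*(-33) + 32)) - 27327 = ((5 - 417) + (1683 + 32)) - 27327 = (-412 + 1715) - 27327 = 1303 - 27327 = -26024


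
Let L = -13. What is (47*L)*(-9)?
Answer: 5499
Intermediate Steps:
(47*L)*(-9) = (47*(-13))*(-9) = -611*(-9) = 5499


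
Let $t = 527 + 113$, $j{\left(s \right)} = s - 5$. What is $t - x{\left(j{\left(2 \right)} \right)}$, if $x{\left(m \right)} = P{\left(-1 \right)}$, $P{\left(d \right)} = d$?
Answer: $641$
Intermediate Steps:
$j{\left(s \right)} = -5 + s$
$x{\left(m \right)} = -1$
$t = 640$
$t - x{\left(j{\left(2 \right)} \right)} = 640 - -1 = 640 + 1 = 641$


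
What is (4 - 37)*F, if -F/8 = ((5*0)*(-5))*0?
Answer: 0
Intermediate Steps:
F = 0 (F = -8*(5*0)*(-5)*0 = -8*0*(-5)*0 = -0*0 = -8*0 = 0)
(4 - 37)*F = (4 - 37)*0 = -33*0 = 0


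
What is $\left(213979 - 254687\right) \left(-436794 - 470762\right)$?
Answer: $36944789648$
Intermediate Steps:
$\left(213979 - 254687\right) \left(-436794 - 470762\right) = \left(-40708\right) \left(-907556\right) = 36944789648$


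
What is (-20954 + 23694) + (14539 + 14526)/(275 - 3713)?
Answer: 9391055/3438 ≈ 2731.5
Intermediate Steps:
(-20954 + 23694) + (14539 + 14526)/(275 - 3713) = 2740 + 29065/(-3438) = 2740 + 29065*(-1/3438) = 2740 - 29065/3438 = 9391055/3438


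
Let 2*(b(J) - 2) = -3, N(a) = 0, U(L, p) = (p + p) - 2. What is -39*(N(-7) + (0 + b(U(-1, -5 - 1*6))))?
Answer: -39/2 ≈ -19.500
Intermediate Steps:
U(L, p) = -2 + 2*p (U(L, p) = 2*p - 2 = -2 + 2*p)
b(J) = ½ (b(J) = 2 + (½)*(-3) = 2 - 3/2 = ½)
-39*(N(-7) + (0 + b(U(-1, -5 - 1*6)))) = -39*(0 + (0 + ½)) = -39*(0 + ½) = -39*½ = -39/2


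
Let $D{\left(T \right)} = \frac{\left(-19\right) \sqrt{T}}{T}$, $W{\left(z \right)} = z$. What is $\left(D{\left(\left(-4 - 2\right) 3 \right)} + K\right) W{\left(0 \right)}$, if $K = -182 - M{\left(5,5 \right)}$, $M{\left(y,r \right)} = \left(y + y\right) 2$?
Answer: $0$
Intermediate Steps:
$M{\left(y,r \right)} = 4 y$ ($M{\left(y,r \right)} = 2 y 2 = 4 y$)
$D{\left(T \right)} = - \frac{19}{\sqrt{T}}$
$K = -202$ ($K = -182 - 4 \cdot 5 = -182 - 20 = -202$)
$\left(D{\left(\left(-4 - 2\right) 3 \right)} + K\right) W{\left(0 \right)} = \left(- \frac{19}{\sqrt{3} \sqrt{-4 - 2}} - 202\right) 0 = \left(- \frac{19}{3 i \sqrt{2}} - 202\right) 0 = \left(- 19 \left(- \frac{i \sqrt{2}}{6}\right) - 202\right) 0 = \left(\frac{19 i \sqrt{2}}{6} - 202\right) 0 = \left(-202 + \frac{19 i \sqrt{2}}{6}\right) 0 = 0$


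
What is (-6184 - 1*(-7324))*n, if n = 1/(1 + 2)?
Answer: 380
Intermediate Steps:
n = ⅓ (n = 1/3 = ⅓ ≈ 0.33333)
(-6184 - 1*(-7324))*n = (-6184 - 1*(-7324))*(⅓) = (-6184 + 7324)*(⅓) = 1140*(⅓) = 380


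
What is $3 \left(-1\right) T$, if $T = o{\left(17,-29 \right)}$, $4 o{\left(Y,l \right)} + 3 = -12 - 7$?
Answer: $\frac{33}{2} \approx 16.5$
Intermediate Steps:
$o{\left(Y,l \right)} = - \frac{11}{2}$ ($o{\left(Y,l \right)} = - \frac{3}{4} + \frac{-12 - 7}{4} = - \frac{3}{4} + \frac{1}{4} \left(-19\right) = - \frac{3}{4} - \frac{19}{4} = - \frac{11}{2}$)
$T = - \frac{11}{2} \approx -5.5$
$3 \left(-1\right) T = 3 \left(-1\right) \left(- \frac{11}{2}\right) = \left(-3\right) \left(- \frac{11}{2}\right) = \frac{33}{2}$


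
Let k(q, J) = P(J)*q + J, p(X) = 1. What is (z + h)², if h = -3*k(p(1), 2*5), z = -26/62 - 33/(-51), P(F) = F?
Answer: 992250000/277729 ≈ 3572.7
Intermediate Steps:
z = 120/527 (z = -26*1/62 - 33*(-1/51) = -13/31 + 11/17 = 120/527 ≈ 0.22770)
k(q, J) = J + J*q (k(q, J) = J*q + J = J + J*q)
h = -60 (h = -3*2*5*(1 + 1) = -30*2 = -3*20 = -60)
(z + h)² = (120/527 - 60)² = (-31500/527)² = 992250000/277729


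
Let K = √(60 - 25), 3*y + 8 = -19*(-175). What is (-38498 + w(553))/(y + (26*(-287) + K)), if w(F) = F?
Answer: 2170719615/363626446 + 341505*√35/363626446 ≈ 5.9752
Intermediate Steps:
y = 3317/3 (y = -8/3 + (-19*(-175))/3 = -8/3 + (⅓)*3325 = -8/3 + 3325/3 = 3317/3 ≈ 1105.7)
K = √35 ≈ 5.9161
(-38498 + w(553))/(y + (26*(-287) + K)) = (-38498 + 553)/(3317/3 + (26*(-287) + √35)) = -37945/(3317/3 + (-7462 + √35)) = -37945/(-19069/3 + √35)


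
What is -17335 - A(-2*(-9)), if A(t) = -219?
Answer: -17116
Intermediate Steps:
-17335 - A(-2*(-9)) = -17335 - 1*(-219) = -17335 + 219 = -17116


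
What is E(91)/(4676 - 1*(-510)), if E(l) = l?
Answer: 91/5186 ≈ 0.017547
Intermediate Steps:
E(91)/(4676 - 1*(-510)) = 91/(4676 - 1*(-510)) = 91/(4676 + 510) = 91/5186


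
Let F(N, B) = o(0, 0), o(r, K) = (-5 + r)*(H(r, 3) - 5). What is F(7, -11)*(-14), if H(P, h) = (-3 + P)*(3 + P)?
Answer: -980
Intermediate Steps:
o(r, K) = (-14 + r²)*(-5 + r) (o(r, K) = (-5 + r)*((-9 + r²) - 5) = (-5 + r)*(-14 + r²) = (-14 + r²)*(-5 + r))
F(N, B) = 70 (F(N, B) = 70 + 0³ - 14*0 - 5*0² = 70 + 0 + 0 - 5*0 = 70 + 0 + 0 + 0 = 70)
F(7, -11)*(-14) = 70*(-14) = -980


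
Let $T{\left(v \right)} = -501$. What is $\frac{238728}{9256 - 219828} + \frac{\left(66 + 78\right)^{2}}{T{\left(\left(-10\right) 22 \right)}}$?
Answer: $- \frac{373835310}{8791381} \approx -42.523$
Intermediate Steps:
$\frac{238728}{9256 - 219828} + \frac{\left(66 + 78\right)^{2}}{T{\left(\left(-10\right) 22 \right)}} = \frac{238728}{9256 - 219828} + \frac{\left(66 + 78\right)^{2}}{-501} = \frac{238728}{9256 - 219828} + 144^{2} \left(- \frac{1}{501}\right) = \frac{238728}{-210572} + 20736 \left(- \frac{1}{501}\right) = 238728 \left(- \frac{1}{210572}\right) - \frac{6912}{167} = - \frac{59682}{52643} - \frac{6912}{167} = - \frac{373835310}{8791381}$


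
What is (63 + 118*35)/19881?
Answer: 4193/19881 ≈ 0.21090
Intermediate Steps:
(63 + 118*35)/19881 = (63 + 4130)*(1/19881) = 4193*(1/19881) = 4193/19881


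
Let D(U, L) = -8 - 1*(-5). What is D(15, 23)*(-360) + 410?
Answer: 1490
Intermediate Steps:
D(U, L) = -3 (D(U, L) = -8 + 5 = -3)
D(15, 23)*(-360) + 410 = -3*(-360) + 410 = 1080 + 410 = 1490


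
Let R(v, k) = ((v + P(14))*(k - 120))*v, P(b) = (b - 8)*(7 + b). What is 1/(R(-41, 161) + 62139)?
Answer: -1/80746 ≈ -1.2385e-5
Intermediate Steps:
P(b) = (-8 + b)*(7 + b)
R(v, k) = v*(-120 + k)*(126 + v) (R(v, k) = ((v + (-56 + 14² - 1*14))*(k - 120))*v = ((v + (-56 + 196 - 14))*(-120 + k))*v = ((v + 126)*(-120 + k))*v = ((126 + v)*(-120 + k))*v = ((-120 + k)*(126 + v))*v = v*(-120 + k)*(126 + v))
1/(R(-41, 161) + 62139) = 1/(-41*(-15120 - 120*(-41) + 126*161 + 161*(-41)) + 62139) = 1/(-41*(-15120 + 4920 + 20286 - 6601) + 62139) = 1/(-41*3485 + 62139) = 1/(-142885 + 62139) = 1/(-80746) = -1/80746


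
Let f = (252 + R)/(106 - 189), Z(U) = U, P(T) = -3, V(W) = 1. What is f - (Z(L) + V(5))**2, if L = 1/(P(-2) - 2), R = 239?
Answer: -13603/2075 ≈ -6.5557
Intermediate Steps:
L = -1/5 (L = 1/(-3 - 2) = 1/(-5) = -1/5 ≈ -0.20000)
f = -491/83 (f = (252 + 239)/(106 - 189) = 491/(-83) = 491*(-1/83) = -491/83 ≈ -5.9157)
f - (Z(L) + V(5))**2 = -491/83 - (-1/5 + 1)**2 = -491/83 - (4/5)**2 = -491/83 - 1*16/25 = -491/83 - 16/25 = -13603/2075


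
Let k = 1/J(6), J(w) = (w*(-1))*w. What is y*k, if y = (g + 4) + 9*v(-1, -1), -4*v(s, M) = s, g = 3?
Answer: -37/144 ≈ -0.25694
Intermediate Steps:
J(w) = -w**2 (J(w) = (-w)*w = -w**2)
v(s, M) = -s/4
k = -1/36 (k = 1/(-1*6**2) = 1/(-1*36) = 1/(-36) = -1/36 ≈ -0.027778)
y = 37/4 (y = (3 + 4) + 9*(-1/4*(-1)) = 7 + 9*(1/4) = 7 + 9/4 = 37/4 ≈ 9.2500)
y*k = (37/4)*(-1/36) = -37/144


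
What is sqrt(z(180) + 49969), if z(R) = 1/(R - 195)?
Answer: sqrt(11243010)/15 ≈ 223.54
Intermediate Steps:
z(R) = 1/(-195 + R)
sqrt(z(180) + 49969) = sqrt(1/(-195 + 180) + 49969) = sqrt(1/(-15) + 49969) = sqrt(-1/15 + 49969) = sqrt(749534/15) = sqrt(11243010)/15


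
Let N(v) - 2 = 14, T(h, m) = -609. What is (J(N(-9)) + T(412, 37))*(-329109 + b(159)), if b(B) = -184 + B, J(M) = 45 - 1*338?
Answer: 296878868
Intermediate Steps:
N(v) = 16 (N(v) = 2 + 14 = 16)
J(M) = -293 (J(M) = 45 - 338 = -293)
(J(N(-9)) + T(412, 37))*(-329109 + b(159)) = (-293 - 609)*(-329109 + (-184 + 159)) = -902*(-329109 - 25) = -902*(-329134) = 296878868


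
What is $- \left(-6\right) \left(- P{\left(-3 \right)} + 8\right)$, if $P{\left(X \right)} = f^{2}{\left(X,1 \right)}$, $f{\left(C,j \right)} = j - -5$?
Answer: $-168$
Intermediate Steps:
$f{\left(C,j \right)} = 5 + j$ ($f{\left(C,j \right)} = j + 5 = 5 + j$)
$P{\left(X \right)} = 36$ ($P{\left(X \right)} = \left(5 + 1\right)^{2} = 6^{2} = 36$)
$- \left(-6\right) \left(- P{\left(-3 \right)} + 8\right) = - \left(-6\right) \left(\left(-1\right) 36 + 8\right) = - \left(-6\right) \left(-36 + 8\right) = - \left(-6\right) \left(-28\right) = \left(-1\right) 168 = -168$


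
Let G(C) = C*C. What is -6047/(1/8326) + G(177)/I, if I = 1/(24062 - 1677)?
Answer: 650952343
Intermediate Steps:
G(C) = C²
I = 1/22385 ≈ 4.4673e-5
-6047/(1/8326) + G(177)/I = -6047/(1/8326) + 177²/(1/22385) = -6047/1/8326 + 31329*22385 = -6047*8326 + 701299665 = -50347322 + 701299665 = 650952343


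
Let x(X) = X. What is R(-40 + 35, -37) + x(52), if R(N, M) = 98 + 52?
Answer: 202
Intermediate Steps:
R(N, M) = 150
R(-40 + 35, -37) + x(52) = 150 + 52 = 202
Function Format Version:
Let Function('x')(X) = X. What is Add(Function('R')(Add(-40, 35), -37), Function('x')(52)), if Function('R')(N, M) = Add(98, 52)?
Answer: 202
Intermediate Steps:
Function('R')(N, M) = 150
Add(Function('R')(Add(-40, 35), -37), Function('x')(52)) = Add(150, 52) = 202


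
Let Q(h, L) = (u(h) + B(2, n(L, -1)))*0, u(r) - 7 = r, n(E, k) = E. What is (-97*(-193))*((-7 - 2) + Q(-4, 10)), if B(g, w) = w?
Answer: -168489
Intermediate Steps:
u(r) = 7 + r
Q(h, L) = 0 (Q(h, L) = ((7 + h) + L)*0 = (7 + L + h)*0 = 0)
(-97*(-193))*((-7 - 2) + Q(-4, 10)) = (-97*(-193))*((-7 - 2) + 0) = 18721*(-9 + 0) = 18721*(-9) = -168489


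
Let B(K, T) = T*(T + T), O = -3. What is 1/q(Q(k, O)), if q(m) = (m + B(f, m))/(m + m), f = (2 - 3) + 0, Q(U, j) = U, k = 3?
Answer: 2/7 ≈ 0.28571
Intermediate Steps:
f = -1 (f = -1 + 0 = -1)
B(K, T) = 2*T² (B(K, T) = T*(2*T) = 2*T²)
q(m) = (m + 2*m²)/(2*m) (q(m) = (m + 2*m²)/(m + m) = (m + 2*m²)/((2*m)) = (m + 2*m²)*(1/(2*m)) = (m + 2*m²)/(2*m))
1/q(Q(k, O)) = 1/(½ + 3) = 1/(7/2) = 2/7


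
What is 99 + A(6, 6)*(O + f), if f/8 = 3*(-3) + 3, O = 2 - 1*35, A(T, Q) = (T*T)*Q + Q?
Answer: -17883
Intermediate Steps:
A(T, Q) = Q + Q*T² (A(T, Q) = T²*Q + Q = Q*T² + Q = Q + Q*T²)
O = -33 (O = 2 - 35 = -33)
f = -48 (f = 8*(3*(-3) + 3) = 8*(-9 + 3) = 8*(-6) = -48)
99 + A(6, 6)*(O + f) = 99 + (6*(1 + 6²))*(-33 - 48) = 99 + (6*(1 + 36))*(-81) = 99 + (6*37)*(-81) = 99 + 222*(-81) = 99 - 17982 = -17883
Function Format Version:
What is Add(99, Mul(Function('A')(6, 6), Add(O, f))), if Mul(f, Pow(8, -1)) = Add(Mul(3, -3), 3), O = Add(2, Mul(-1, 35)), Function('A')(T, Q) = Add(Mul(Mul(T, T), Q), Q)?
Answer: -17883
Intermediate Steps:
Function('A')(T, Q) = Add(Q, Mul(Q, Pow(T, 2))) (Function('A')(T, Q) = Add(Mul(Pow(T, 2), Q), Q) = Add(Mul(Q, Pow(T, 2)), Q) = Add(Q, Mul(Q, Pow(T, 2))))
O = -33 (O = Add(2, -35) = -33)
f = -48 (f = Mul(8, Add(Mul(3, -3), 3)) = Mul(8, Add(-9, 3)) = Mul(8, -6) = -48)
Add(99, Mul(Function('A')(6, 6), Add(O, f))) = Add(99, Mul(Mul(6, Add(1, Pow(6, 2))), Add(-33, -48))) = Add(99, Mul(Mul(6, Add(1, 36)), -81)) = Add(99, Mul(Mul(6, 37), -81)) = Add(99, Mul(222, -81)) = Add(99, -17982) = -17883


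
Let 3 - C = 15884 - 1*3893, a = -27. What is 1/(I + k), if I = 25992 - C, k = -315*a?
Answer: 1/46485 ≈ 2.1512e-5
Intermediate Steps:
C = -11988 (C = 3 - (15884 - 1*3893) = 3 - (15884 - 3893) = 3 - 1*11991 = 3 - 11991 = -11988)
k = 8505 (k = -315*(-27) = 8505)
I = 37980 (I = 25992 - 1*(-11988) = 25992 + 11988 = 37980)
1/(I + k) = 1/(37980 + 8505) = 1/46485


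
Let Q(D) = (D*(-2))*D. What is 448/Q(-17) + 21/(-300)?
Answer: -24423/28900 ≈ -0.84509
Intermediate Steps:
Q(D) = -2*D² (Q(D) = (-2*D)*D = -2*D²)
448/Q(-17) + 21/(-300) = 448/((-2*(-17)²)) + 21/(-300) = 448/((-2*289)) + 21*(-1/300) = 448/(-578) - 7/100 = 448*(-1/578) - 7/100 = -224/289 - 7/100 = -24423/28900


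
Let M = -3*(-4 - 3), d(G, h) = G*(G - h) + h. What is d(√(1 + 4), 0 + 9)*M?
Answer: 294 - 189*√5 ≈ -128.62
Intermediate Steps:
d(G, h) = h + G*(G - h)
M = 21 (M = -3*(-7) = 21)
d(√(1 + 4), 0 + 9)*M = ((0 + 9) + (√(1 + 4))² - √(1 + 4)*(0 + 9))*21 = (9 + (√5)² - 1*√5*9)*21 = (9 + 5 - 9*√5)*21 = (14 - 9*√5)*21 = 294 - 189*√5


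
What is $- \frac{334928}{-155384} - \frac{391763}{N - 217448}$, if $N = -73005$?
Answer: $\frac{19769318047}{5641468619} \approx 3.5043$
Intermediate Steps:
$- \frac{334928}{-155384} - \frac{391763}{N - 217448} = - \frac{334928}{-155384} - \frac{391763}{-73005 - 217448} = \left(-334928\right) \left(- \frac{1}{155384}\right) - \frac{391763}{-73005 - 217448} = \frac{41866}{19423} - \frac{391763}{-290453} = \frac{41866}{19423} - - \frac{391763}{290453} = \frac{41866}{19423} + \frac{391763}{290453} = \frac{19769318047}{5641468619}$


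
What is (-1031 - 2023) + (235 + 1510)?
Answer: -1309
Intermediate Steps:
(-1031 - 2023) + (235 + 1510) = -3054 + 1745 = -1309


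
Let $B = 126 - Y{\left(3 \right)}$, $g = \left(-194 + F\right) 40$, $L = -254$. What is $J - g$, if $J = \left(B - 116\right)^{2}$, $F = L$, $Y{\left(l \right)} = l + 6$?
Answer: $17921$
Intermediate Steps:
$Y{\left(l \right)} = 6 + l$
$F = -254$
$g = -17920$ ($g = \left(-194 - 254\right) 40 = \left(-448\right) 40 = -17920$)
$B = 117$ ($B = 126 - \left(6 + 3\right) = 126 - 9 = 117$)
$J = 1$ ($J = \left(117 - 116\right)^{2} = 1^{2} = 1$)
$J - g = 1 - -17920 = 1 + 17920 = 17921$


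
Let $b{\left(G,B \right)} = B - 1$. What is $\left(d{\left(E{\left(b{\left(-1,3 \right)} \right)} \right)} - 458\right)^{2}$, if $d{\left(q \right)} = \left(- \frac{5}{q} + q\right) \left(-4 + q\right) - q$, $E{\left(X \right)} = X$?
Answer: $210681$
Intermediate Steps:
$b{\left(G,B \right)} = -1 + B$
$d{\left(q \right)} = - q + \left(-4 + q\right) \left(q - \frac{5}{q}\right)$ ($d{\left(q \right)} = \left(q - \frac{5}{q}\right) \left(-4 + q\right) - q = \left(-4 + q\right) \left(q - \frac{5}{q}\right) - q = - q + \left(-4 + q\right) \left(q - \frac{5}{q}\right)$)
$\left(d{\left(E{\left(b{\left(-1,3 \right)} \right)} \right)} - 458\right)^{2} = \left(\left(-5 + \left(-1 + 3\right)^{2} - 5 \left(-1 + 3\right) + \frac{20}{-1 + 3}\right) - 458\right)^{2} = \left(\left(-5 + 2^{2} - 10 + \frac{20}{2}\right) - 458\right)^{2} = \left(\left(-5 + 4 - 10 + 20 \cdot \frac{1}{2}\right) - 458\right)^{2} = \left(\left(-5 + 4 - 10 + 10\right) - 458\right)^{2} = \left(-1 - 458\right)^{2} = \left(-459\right)^{2} = 210681$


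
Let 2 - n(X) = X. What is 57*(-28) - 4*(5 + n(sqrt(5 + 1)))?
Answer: -1624 + 4*sqrt(6) ≈ -1614.2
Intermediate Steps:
n(X) = 2 - X
57*(-28) - 4*(5 + n(sqrt(5 + 1))) = 57*(-28) - 4*(5 + (2 - sqrt(5 + 1))) = -1596 - 4*(5 + (2 - sqrt(6))) = -1596 - 4*(7 - sqrt(6)) = -1596 + (-28 + 4*sqrt(6)) = -1624 + 4*sqrt(6)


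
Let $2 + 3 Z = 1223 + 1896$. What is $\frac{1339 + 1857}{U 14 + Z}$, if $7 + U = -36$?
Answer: $\frac{3196}{437} \approx 7.3135$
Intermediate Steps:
$U = -43$ ($U = -7 - 36 = -43$)
$Z = 1039$ ($Z = - \frac{2}{3} + \frac{1223 + 1896}{3} = - \frac{2}{3} + \frac{1}{3} \cdot 3119 = - \frac{2}{3} + \frac{3119}{3} = 1039$)
$\frac{1339 + 1857}{U 14 + Z} = \frac{1339 + 1857}{\left(-43\right) 14 + 1039} = \frac{3196}{-602 + 1039} = \frac{3196}{437}$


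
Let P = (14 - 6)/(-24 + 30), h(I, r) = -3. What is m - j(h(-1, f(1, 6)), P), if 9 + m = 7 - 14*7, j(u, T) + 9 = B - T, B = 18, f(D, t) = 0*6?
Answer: -323/3 ≈ -107.67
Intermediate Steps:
f(D, t) = 0
P = 4/3 (P = 8/6 = 8*(1/6) = 4/3 ≈ 1.3333)
j(u, T) = 9 - T (j(u, T) = -9 + (18 - T) = 9 - T)
m = -100 (m = -9 + (7 - 14*7) = -9 + (7 - 98) = -9 - 91 = -100)
m - j(h(-1, f(1, 6)), P) = -100 - (9 - 1*4/3) = -100 - (9 - 4/3) = -100 - 1*23/3 = -100 - 23/3 = -323/3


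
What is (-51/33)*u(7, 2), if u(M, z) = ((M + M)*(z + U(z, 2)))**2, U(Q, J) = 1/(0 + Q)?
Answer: -20825/11 ≈ -1893.2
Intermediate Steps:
U(Q, J) = 1/Q
u(M, z) = 4*M**2*(z + 1/z)**2 (u(M, z) = ((M + M)*(z + 1/z))**2 = ((2*M)*(z + 1/z))**2 = (2*M*(z + 1/z))**2 = 4*M**2*(z + 1/z)**2)
(-51/33)*u(7, 2) = (-51/33)*(4*7**2*(1 + 2**2)**2/2**2) = (-51*1/33)*(4*49*(1/4)*(1 + 4)**2) = -68*49*5**2/(11*4) = -68*49*25/(11*4) = -17/11*1225 = -20825/11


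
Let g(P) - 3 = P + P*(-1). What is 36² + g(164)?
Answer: 1299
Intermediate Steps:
g(P) = 3 (g(P) = 3 + (P + P*(-1)) = 3 + (P - P) = 3 + 0 = 3)
36² + g(164) = 36² + 3 = 1296 + 3 = 1299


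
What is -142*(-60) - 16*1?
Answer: 8504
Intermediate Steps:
-142*(-60) - 16*1 = 8520 - 16 = 8504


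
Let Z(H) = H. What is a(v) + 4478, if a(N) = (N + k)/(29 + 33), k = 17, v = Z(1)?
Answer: 138827/31 ≈ 4478.3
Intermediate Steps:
v = 1
a(N) = 17/62 + N/62 (a(N) = (N + 17)/(29 + 33) = (17 + N)/62 = (17 + N)*(1/62) = 17/62 + N/62)
a(v) + 4478 = (17/62 + (1/62)*1) + 4478 = (17/62 + 1/62) + 4478 = 9/31 + 4478 = 138827/31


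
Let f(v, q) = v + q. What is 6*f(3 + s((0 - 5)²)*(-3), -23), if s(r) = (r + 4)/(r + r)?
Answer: -3261/25 ≈ -130.44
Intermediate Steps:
s(r) = (4 + r)/(2*r) (s(r) = (4 + r)/((2*r)) = (4 + r)*(1/(2*r)) = (4 + r)/(2*r))
f(v, q) = q + v
6*f(3 + s((0 - 5)²)*(-3), -23) = 6*(-23 + (3 + ((4 + (0 - 5)²)/(2*((0 - 5)²)))*(-3))) = 6*(-23 + (3 + ((4 + (-5)²)/(2*((-5)²)))*(-3))) = 6*(-23 + (3 + ((½)*(4 + 25)/25)*(-3))) = 6*(-23 + (3 + ((½)*(1/25)*29)*(-3))) = 6*(-23 + (3 + (29/50)*(-3))) = 6*(-23 + (3 - 87/50)) = 6*(-23 + 63/50) = 6*(-1087/50) = -3261/25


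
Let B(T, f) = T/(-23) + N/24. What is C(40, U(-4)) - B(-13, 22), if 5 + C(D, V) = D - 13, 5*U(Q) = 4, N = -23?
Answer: 12361/552 ≈ 22.393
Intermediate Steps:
U(Q) = 4/5 (U(Q) = (1/5)*4 = 4/5)
C(D, V) = -18 + D (C(D, V) = -5 + (D - 13) = -5 + (-13 + D) = -18 + D)
B(T, f) = -23/24 - T/23 (B(T, f) = T/(-23) - 23/24 = T*(-1/23) - 23*1/24 = -T/23 - 23/24 = -23/24 - T/23)
C(40, U(-4)) - B(-13, 22) = (-18 + 40) - (-23/24 - 1/23*(-13)) = 22 - (-23/24 + 13/23) = 22 - 1*(-217/552) = 22 + 217/552 = 12361/552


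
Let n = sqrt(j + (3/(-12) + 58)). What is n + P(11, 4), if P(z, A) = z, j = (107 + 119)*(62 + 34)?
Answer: 11 + sqrt(87015)/2 ≈ 158.49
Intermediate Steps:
j = 21696 (j = 226*96 = 21696)
n = sqrt(87015)/2 (n = sqrt(21696 + (3/(-12) + 58)) = sqrt(21696 + (3*(-1/12) + 58)) = sqrt(21696 + (-1/4 + 58)) = sqrt(21696 + 231/4) = sqrt(87015/4) = sqrt(87015)/2 ≈ 147.49)
n + P(11, 4) = sqrt(87015)/2 + 11 = 11 + sqrt(87015)/2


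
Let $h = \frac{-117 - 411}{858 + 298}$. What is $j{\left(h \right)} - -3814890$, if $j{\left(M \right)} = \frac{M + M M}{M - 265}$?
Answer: $\frac{84580738782294}{22171213} \approx 3.8149 \cdot 10^{6}$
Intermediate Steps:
$h = - \frac{132}{289}$ ($h = - \frac{528}{1156} = \left(-528\right) \frac{1}{1156} = - \frac{132}{289} \approx -0.45675$)
$j{\left(M \right)} = \frac{M + M^{2}}{-265 + M}$
$j{\left(h \right)} - -3814890 = - \frac{132 \left(1 - \frac{132}{289}\right)}{289 \left(-265 - \frac{132}{289}\right)} - -3814890 = \left(- \frac{132}{289}\right) \frac{1}{- \frac{76717}{289}} \cdot \frac{157}{289} + 3814890 = \left(- \frac{132}{289}\right) \left(- \frac{289}{76717}\right) \frac{157}{289} + 3814890 = \frac{20724}{22171213} + 3814890 = \frac{84580738782294}{22171213}$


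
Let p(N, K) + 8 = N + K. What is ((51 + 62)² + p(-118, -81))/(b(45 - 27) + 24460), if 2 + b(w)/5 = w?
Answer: 6281/12270 ≈ 0.51190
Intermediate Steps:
b(w) = -10 + 5*w
p(N, K) = -8 + K + N (p(N, K) = -8 + (N + K) = -8 + (K + N) = -8 + K + N)
((51 + 62)² + p(-118, -81))/(b(45 - 27) + 24460) = ((51 + 62)² + (-8 - 81 - 118))/((-10 + 5*(45 - 27)) + 24460) = (113² - 207)/((-10 + 5*18) + 24460) = (12769 - 207)/((-10 + 90) + 24460) = 12562/(80 + 24460) = 12562/24540 = 12562*(1/24540) = 6281/12270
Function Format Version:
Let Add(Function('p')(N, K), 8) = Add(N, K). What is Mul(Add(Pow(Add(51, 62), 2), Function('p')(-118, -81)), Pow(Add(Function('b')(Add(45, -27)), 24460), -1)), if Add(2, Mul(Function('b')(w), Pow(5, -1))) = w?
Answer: Rational(6281, 12270) ≈ 0.51190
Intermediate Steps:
Function('b')(w) = Add(-10, Mul(5, w))
Function('p')(N, K) = Add(-8, K, N) (Function('p')(N, K) = Add(-8, Add(N, K)) = Add(-8, Add(K, N)) = Add(-8, K, N))
Mul(Add(Pow(Add(51, 62), 2), Function('p')(-118, -81)), Pow(Add(Function('b')(Add(45, -27)), 24460), -1)) = Mul(Add(Pow(Add(51, 62), 2), Add(-8, -81, -118)), Pow(Add(Add(-10, Mul(5, Add(45, -27))), 24460), -1)) = Mul(Add(Pow(113, 2), -207), Pow(Add(Add(-10, Mul(5, 18)), 24460), -1)) = Mul(Add(12769, -207), Pow(Add(Add(-10, 90), 24460), -1)) = Mul(12562, Pow(Add(80, 24460), -1)) = Mul(12562, Pow(24540, -1)) = Mul(12562, Rational(1, 24540)) = Rational(6281, 12270)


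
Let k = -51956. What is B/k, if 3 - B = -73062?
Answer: -73065/51956 ≈ -1.4063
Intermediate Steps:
B = 73065 (B = 3 - 1*(-73062) = 3 + 73062 = 73065)
B/k = 73065/(-51956) = 73065*(-1/51956) = -73065/51956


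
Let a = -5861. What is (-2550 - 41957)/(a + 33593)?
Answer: -44507/27732 ≈ -1.6049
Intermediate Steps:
(-2550 - 41957)/(a + 33593) = (-2550 - 41957)/(-5861 + 33593) = -44507/27732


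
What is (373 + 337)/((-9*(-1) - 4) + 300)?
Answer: 142/61 ≈ 2.3279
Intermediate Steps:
(373 + 337)/((-9*(-1) - 4) + 300) = 710/((9 - 4) + 300) = 710/(5 + 300) = 710/305 = 710*(1/305) = 142/61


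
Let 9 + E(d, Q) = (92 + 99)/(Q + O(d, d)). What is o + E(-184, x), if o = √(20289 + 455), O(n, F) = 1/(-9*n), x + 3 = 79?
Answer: -816417/125857 + 2*√5186 ≈ 137.54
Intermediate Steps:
x = 76 (x = -3 + 79 = 76)
O(n, F) = -1/(9*n)
o = 2*√5186 (o = √20744 = 2*√5186 ≈ 144.03)
E(d, Q) = -9 + 191/(Q - 1/(9*d)) (E(d, Q) = -9 + (92 + 99)/(Q - 1/(9*d)) = -9 + 191/(Q - 1/(9*d)))
o + E(-184, x) = 2*√5186 + 9*(1 - 1*(-184)*(-191 + 9*76))/(-1 + 9*76*(-184)) = 2*√5186 + 9*(1 - 1*(-184)*(-191 + 684))/(-1 - 125856) = 2*√5186 + 9*(1 - 1*(-184)*493)/(-125857) = 2*√5186 + 9*(-1/125857)*(1 + 90712) = 2*√5186 + 9*(-1/125857)*90713 = 2*√5186 - 816417/125857 = -816417/125857 + 2*√5186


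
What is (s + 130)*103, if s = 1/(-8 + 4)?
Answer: 53457/4 ≈ 13364.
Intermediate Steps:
s = -1/4 (s = 1/(-4) = -1/4 ≈ -0.25000)
(s + 130)*103 = (-1/4 + 130)*103 = (519/4)*103 = 53457/4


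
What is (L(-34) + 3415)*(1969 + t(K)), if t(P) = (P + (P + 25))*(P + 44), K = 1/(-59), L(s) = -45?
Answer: 35979885880/3481 ≈ 1.0336e+7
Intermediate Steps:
K = -1/59 ≈ -0.016949
t(P) = (25 + 2*P)*(44 + P) (t(P) = (P + (25 + P))*(44 + P) = (25 + 2*P)*(44 + P))
(L(-34) + 3415)*(1969 + t(K)) = (-45 + 3415)*(1969 + (1100 + 2*(-1/59)² + 113*(-1/59))) = 3370*(1969 + (1100 + 2*(1/3481) - 113/59)) = 3370*(1969 + (1100 + 2/3481 - 113/59)) = 3370*(1969 + 3822435/3481) = 3370*(10676524/3481) = 35979885880/3481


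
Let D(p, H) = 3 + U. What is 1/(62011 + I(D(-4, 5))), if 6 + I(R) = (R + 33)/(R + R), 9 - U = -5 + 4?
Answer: 13/806088 ≈ 1.6127e-5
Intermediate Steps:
U = 10 (U = 9 - (-5 + 4) = 9 - 1*(-1) = 9 + 1 = 10)
D(p, H) = 13 (D(p, H) = 3 + 10 = 13)
I(R) = -6 + (33 + R)/(2*R) (I(R) = -6 + (R + 33)/(R + R) = -6 + (33 + R)/((2*R)) = -6 + (33 + R)*(1/(2*R)) = -6 + (33 + R)/(2*R))
1/(62011 + I(D(-4, 5))) = 1/(62011 + (11/2)*(3 - 1*13)/13) = 1/(62011 + (11/2)*(1/13)*(3 - 13)) = 1/(62011 + (11/2)*(1/13)*(-10)) = 1/(62011 - 55/13) = 1/(806088/13) = 13/806088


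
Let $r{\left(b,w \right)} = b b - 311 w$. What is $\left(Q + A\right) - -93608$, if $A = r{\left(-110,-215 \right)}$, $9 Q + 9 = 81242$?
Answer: $\frac{1634390}{9} \approx 1.816 \cdot 10^{5}$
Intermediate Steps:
$r{\left(b,w \right)} = b^{2} - 311 w$
$Q = \frac{81233}{9}$ ($Q = -1 + \frac{1}{9} \cdot 81242 = -1 + \frac{81242}{9} = \frac{81233}{9} \approx 9025.9$)
$A = 78965$ ($A = \left(-110\right)^{2} - -66865 = 12100 + 66865 = 78965$)
$\left(Q + A\right) - -93608 = \left(\frac{81233}{9} + 78965\right) - -93608 = \frac{791918}{9} + \left(-2035 + 95643\right) = \frac{791918}{9} + 93608 = \frac{1634390}{9}$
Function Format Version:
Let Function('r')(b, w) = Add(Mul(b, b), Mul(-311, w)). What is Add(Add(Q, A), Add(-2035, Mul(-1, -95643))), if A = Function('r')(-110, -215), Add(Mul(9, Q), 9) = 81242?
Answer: Rational(1634390, 9) ≈ 1.8160e+5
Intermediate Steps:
Function('r')(b, w) = Add(Pow(b, 2), Mul(-311, w))
Q = Rational(81233, 9) (Q = Add(-1, Mul(Rational(1, 9), 81242)) = Add(-1, Rational(81242, 9)) = Rational(81233, 9) ≈ 9025.9)
A = 78965 (A = Add(Pow(-110, 2), Mul(-311, -215)) = Add(12100, 66865) = 78965)
Add(Add(Q, A), Add(-2035, Mul(-1, -95643))) = Add(Add(Rational(81233, 9), 78965), Add(-2035, Mul(-1, -95643))) = Add(Rational(791918, 9), Add(-2035, 95643)) = Add(Rational(791918, 9), 93608) = Rational(1634390, 9)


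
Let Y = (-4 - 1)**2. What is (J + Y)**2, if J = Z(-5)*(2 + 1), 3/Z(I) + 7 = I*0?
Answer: 27556/49 ≈ 562.37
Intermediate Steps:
Y = 25 (Y = (-5)**2 = 25)
Z(I) = -3/7 (Z(I) = 3/(-7 + I*0) = 3/(-7 + 0) = 3/(-7) = 3*(-1/7) = -3/7)
J = -9/7 (J = -3*(2 + 1)/7 = -3/7*3 = -9/7 ≈ -1.2857)
(J + Y)**2 = (-9/7 + 25)**2 = (166/7)**2 = 27556/49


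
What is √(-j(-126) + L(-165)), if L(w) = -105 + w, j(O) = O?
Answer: 12*I ≈ 12.0*I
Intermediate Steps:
√(-j(-126) + L(-165)) = √(-1*(-126) + (-105 - 165)) = √(126 - 270) = √(-144) = 12*I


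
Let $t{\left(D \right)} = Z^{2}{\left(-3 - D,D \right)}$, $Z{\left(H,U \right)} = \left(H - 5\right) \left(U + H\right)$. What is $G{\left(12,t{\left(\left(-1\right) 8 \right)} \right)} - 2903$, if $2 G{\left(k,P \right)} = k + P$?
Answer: $-2897$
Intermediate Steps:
$Z{\left(H,U \right)} = \left(-5 + H\right) \left(H + U\right)$
$t{\left(D \right)} = \left(15 + \left(-3 - D\right)^{2} + D \left(-3 - D\right)\right)^{2}$ ($t{\left(D \right)} = \left(\left(-3 - D\right)^{2} - 5 \left(-3 - D\right) - 5 D + \left(-3 - D\right) D\right)^{2} = \left(\left(-3 - D\right)^{2} + \left(15 + 5 D\right) - 5 D + D \left(-3 - D\right)\right)^{2} = \left(15 + \left(-3 - D\right)^{2} + D \left(-3 - D\right)\right)^{2}$)
$G{\left(k,P \right)} = \frac{P}{2} + \frac{k}{2}$ ($G{\left(k,P \right)} = \frac{k + P}{2} = \frac{P + k}{2} = \frac{P}{2} + \frac{k}{2}$)
$G{\left(12,t{\left(\left(-1\right) 8 \right)} \right)} - 2903 = \left(\frac{576 + 9 \left(\left(-1\right) 8\right)^{2} + 144 \left(\left(-1\right) 8\right)}{2} + \frac{1}{2} \cdot 12\right) - 2903 = \left(\frac{576 + 9 \left(-8\right)^{2} + 144 \left(-8\right)}{2} + 6\right) - 2903 = \left(\frac{576 + 9 \cdot 64 - 1152}{2} + 6\right) - 2903 = \left(\frac{576 + 576 - 1152}{2} + 6\right) - 2903 = \left(\frac{1}{2} \cdot 0 + 6\right) - 2903 = \left(0 + 6\right) - 2903 = 6 - 2903 = -2897$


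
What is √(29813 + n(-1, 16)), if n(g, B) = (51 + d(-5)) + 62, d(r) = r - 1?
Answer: 4*√1870 ≈ 172.97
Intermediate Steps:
d(r) = -1 + r
n(g, B) = 107 (n(g, B) = (51 + (-1 - 5)) + 62 = (51 - 6) + 62 = 45 + 62 = 107)
√(29813 + n(-1, 16)) = √(29813 + 107) = √29920 = 4*√1870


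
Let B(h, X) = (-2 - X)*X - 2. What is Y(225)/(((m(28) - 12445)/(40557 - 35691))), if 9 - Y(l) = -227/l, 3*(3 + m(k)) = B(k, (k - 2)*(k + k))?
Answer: -1826372/27002425 ≈ -0.067637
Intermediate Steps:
B(h, X) = -2 + X*(-2 - X) (B(h, X) = X*(-2 - X) - 2 = -2 + X*(-2 - X))
m(k) = -11/3 - 4*k*(-2 + k)/3 - 4*k²*(-2 + k)²/3 (m(k) = -3 + (-2 - ((k - 2)*(k + k))² - 2*(k - 2)*(k + k))/3 = -3 + (-2 - ((-2 + k)*(2*k))² - 2*(-2 + k)*2*k)/3 = -3 + (-2 - (2*k*(-2 + k))² - 4*k*(-2 + k))/3 = -3 + (-2 - 4*k²*(-2 + k)² - 4*k*(-2 + k))/3 = -3 + (-2 - 4*k*(-2 + k) - 4*k²*(-2 + k)²)/3 = -3 + (-⅔ - 4*k*(-2 + k)/3 - 4*k²*(-2 + k)²/3) = -11/3 - 4*k*(-2 + k)/3 - 4*k²*(-2 + k)²/3)
Y(l) = 9 + 227/l (Y(l) = 9 - (-227)/l = 9 + 227/l)
Y(225)/(((m(28) - 12445)/(40557 - 35691))) = (9 + 227/225)/((((-11/3 - 4/3*28*(-2 + 28) - 4/3*28²*(-2 + 28)²) - 12445)/(40557 - 35691))) = (9 + 227*(1/225))/((((-11/3 - 4/3*28*26 - 4/3*784*26²) - 12445)/4866)) = (9 + 227/225)/((((-11/3 - 2912/3 - 4/3*784*676) - 12445)*(1/4866))) = 2252/(225*((((-11/3 - 2912/3 - 2119936/3) - 12445)*(1/4866)))) = 2252/(225*(((-2122859/3 - 12445)*(1/4866)))) = 2252/(225*((-2160194/3*1/4866))) = 2252/(225*(-1080097/7299)) = (2252/225)*(-7299/1080097) = -1826372/27002425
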